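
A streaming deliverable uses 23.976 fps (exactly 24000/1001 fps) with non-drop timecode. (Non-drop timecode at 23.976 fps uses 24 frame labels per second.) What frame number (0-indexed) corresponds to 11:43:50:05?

Total seconds to the label: (11 × 3600 + 43 × 60 + 50) = 42230.
Frame index = 42230 × 24 + 5 = 1013525.

1013525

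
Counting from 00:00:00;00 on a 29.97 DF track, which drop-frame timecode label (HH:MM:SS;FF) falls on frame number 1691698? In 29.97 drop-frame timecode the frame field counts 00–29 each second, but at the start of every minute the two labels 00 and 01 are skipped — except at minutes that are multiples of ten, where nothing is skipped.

15:40:46;10

Ten DF minutes hold 17982 frames, so frame 1691698 lies in block 94 (frames 1690308–1708289) with 1390 frames into that block.
The block's first minute is 1800 frames and the rest 1798 each; 1390 frames reaches minute 0, so 94 × 18 + 0 × 2 = 1692 labels have been skipped so far.
Adding those back, label number 1691698 + 1692 = 1693390 at 30 labels/s is 56446 s + 10 f = 15 h 40 min 46 s frame 10, i.e. 15:40:46;10.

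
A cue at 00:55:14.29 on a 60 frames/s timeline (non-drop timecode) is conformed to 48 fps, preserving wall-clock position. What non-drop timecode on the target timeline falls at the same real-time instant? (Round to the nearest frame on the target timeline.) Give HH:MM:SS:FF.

00:55:14:23

Source frame index: (0×3600 + 55×60 + 14) × 60 + 29 = 198869.
Real time: 198869 / (60) = 198869/60 s.
Target frame: (198869/60) × (48) = 795476/5 ≈ 159095.200 → 159095.
At 48 labels/s: frame 159095 → 00:55:14:23.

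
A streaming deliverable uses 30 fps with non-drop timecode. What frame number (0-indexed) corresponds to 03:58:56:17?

430097

Total seconds to the label: (3 × 3600 + 58 × 60 + 56) = 14336.
Frame index = 14336 × 30 + 17 = 430097.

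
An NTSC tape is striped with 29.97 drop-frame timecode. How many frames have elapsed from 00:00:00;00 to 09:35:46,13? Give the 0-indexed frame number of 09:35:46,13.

1035357

As if non-drop at 30 labels/s: (9 × 3600 + 35 × 60 + 46) × 30 + 13 = 1036393.
Minute boundaries passed: 575; those not divisible by 10: 575 − 57 = 518; dropped labels = 2 × 518 = 1036.
Actual frame index = 1036393 − 1036 = 1035357.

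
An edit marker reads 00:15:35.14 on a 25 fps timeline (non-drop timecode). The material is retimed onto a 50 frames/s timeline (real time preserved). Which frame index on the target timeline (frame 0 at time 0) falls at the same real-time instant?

frame 46778

Source frame index: (0×3600 + 15×60 + 35) × 25 + 14 = 23389.
Real time: 23389 / (25) = 23389/25 s.
Target frame: (23389/25) × (50) = 46778.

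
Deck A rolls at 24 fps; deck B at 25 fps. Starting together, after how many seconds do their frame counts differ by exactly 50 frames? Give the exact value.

The gap grows by |25 − 24| = 1 frame per second.
Time for a 50-frame gap: 50 ÷ (1) = 50 s.

50 seconds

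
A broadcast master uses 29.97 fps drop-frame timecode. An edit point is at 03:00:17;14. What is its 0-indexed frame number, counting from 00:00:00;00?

324200

As if non-drop at 30 labels/s: (3 × 3600 + 0 × 60 + 17) × 30 + 14 = 324524.
Minute boundaries passed: 180; those not divisible by 10: 180 − 18 = 162; dropped labels = 2 × 162 = 324.
Actual frame index = 324524 − 324 = 324200.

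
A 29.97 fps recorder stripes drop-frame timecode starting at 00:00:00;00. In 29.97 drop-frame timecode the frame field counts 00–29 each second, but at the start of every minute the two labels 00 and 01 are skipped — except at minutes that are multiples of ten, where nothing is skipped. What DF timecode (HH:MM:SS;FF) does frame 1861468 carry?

17:15:11;02

Each 10-minute DF block holds 10 × 60 × 30 − 9 × 2 = 17982 frames. 1861468 ÷ 17982 → 103 full blocks, remainder 9322.
Within the partial block the first minute is 1800 frames and each further minute 1798, so 5 further minute boundaries passed. Total skipped labels = 18 × 103 + 2 × 5 = 1864.
Non-drop label index = 1861468 + 1864 = 1863332; at 30 labels/s that is 17:15:11:02, i.e. DF 17:15:11;02.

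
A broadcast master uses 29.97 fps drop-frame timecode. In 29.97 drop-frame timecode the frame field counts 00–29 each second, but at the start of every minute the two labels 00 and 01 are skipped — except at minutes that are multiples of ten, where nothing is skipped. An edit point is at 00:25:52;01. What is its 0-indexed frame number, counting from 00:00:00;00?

Complete 10-minute blocks: 2, each 17982 frames → 35964.
Remaining 5 whole minutes in the current block: 1800 + 4 × 1798 = 8992 frames.
Within the current minute: 52 × 30 + 1 − 2 = 1559 (labels ;00/;01 skipped at this minute). Total = 35964 + 8992 + 1559 = 46515.

46515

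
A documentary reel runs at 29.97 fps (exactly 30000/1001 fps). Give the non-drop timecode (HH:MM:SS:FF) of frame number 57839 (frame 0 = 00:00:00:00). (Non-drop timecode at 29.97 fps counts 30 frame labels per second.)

57839 ÷ 30 = 1927 full seconds, remainder 29 frames.
1927 s = 0 h 32 min 7 s.
Timecode: 00:32:07:29.

00:32:07:29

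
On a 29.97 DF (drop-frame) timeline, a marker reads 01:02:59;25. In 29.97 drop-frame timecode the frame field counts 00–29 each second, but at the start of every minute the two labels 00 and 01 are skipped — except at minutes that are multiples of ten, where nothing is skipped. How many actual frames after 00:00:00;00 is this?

113283

Complete 10-minute blocks: 6, each 17982 frames → 107892.
Remaining 2 whole minutes in the current block: 1800 + 1 × 1798 = 3598 frames.
Within the current minute: 59 × 30 + 25 − 2 = 1793 (labels ;00/;01 skipped at this minute). Total = 107892 + 3598 + 1793 = 113283.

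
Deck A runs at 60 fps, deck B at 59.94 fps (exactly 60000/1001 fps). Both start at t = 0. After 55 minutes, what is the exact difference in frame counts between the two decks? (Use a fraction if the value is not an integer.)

18000/91 frames

55 min = 3300 s.
A emits 60 × 3300 = 198000 frames; B emits 60000/1001 × 3300 = 18000000/91.
Difference = 18000/91 frames (≈ 197.8022); B is behind A.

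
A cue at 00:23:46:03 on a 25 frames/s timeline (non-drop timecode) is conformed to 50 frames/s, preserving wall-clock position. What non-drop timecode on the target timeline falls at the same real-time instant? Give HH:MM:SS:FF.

00:23:46:06

Source frame index: (0×3600 + 23×60 + 46) × 25 + 3 = 35653.
Real time: 35653 / (25) = 35653/25 s.
Target frame: (35653/25) × (50) = 71306.
At 50 labels/s: frame 71306 → 00:23:46:06.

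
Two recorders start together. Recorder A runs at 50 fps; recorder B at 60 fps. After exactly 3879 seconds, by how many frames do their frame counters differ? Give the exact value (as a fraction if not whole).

A emits 50 × 3879 = 193950 frames; B emits 60 × 3879 = 232740.
Difference = 38790 frames; B is ahead of A.

38790 frames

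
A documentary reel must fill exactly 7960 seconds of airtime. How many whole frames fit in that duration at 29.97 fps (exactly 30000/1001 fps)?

Frames = 7960 × 30000/1001 = 238800000/1001 ≈ 238561.4386.
Complete frames: 238561.

238561 frames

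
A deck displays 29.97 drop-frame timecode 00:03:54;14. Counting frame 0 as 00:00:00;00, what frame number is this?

7028

Complete 10-minute blocks: 0, each 17982 frames → 0.
Remaining 3 whole minutes in the current block: 1800 + 2 × 1798 = 5396 frames.
Within the current minute: 54 × 30 + 14 − 2 = 1632 (labels ;00/;01 skipped at this minute). Total = 0 + 5396 + 1632 = 7028.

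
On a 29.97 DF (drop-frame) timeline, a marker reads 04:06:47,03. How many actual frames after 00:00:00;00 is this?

Complete 10-minute blocks: 24, each 17982 frames → 431568.
Remaining 6 whole minutes in the current block: 1800 + 5 × 1798 = 10790 frames.
Within the current minute: 47 × 30 + 3 − 2 = 1411 (labels ;00/;01 skipped at this minute). Total = 431568 + 10790 + 1411 = 443769.

443769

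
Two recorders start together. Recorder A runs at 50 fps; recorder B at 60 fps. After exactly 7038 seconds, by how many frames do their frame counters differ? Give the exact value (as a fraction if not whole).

A emits 50 × 7038 = 351900 frames; B emits 60 × 7038 = 422280.
Difference = 70380 frames; B is ahead of A.

70380 frames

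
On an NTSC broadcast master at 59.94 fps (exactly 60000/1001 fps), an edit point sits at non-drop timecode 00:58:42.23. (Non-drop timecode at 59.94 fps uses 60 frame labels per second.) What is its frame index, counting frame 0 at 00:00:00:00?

211343

Total seconds to the label: (0 × 3600 + 58 × 60 + 42) = 3522.
Frame index = 3522 × 60 + 23 = 211343.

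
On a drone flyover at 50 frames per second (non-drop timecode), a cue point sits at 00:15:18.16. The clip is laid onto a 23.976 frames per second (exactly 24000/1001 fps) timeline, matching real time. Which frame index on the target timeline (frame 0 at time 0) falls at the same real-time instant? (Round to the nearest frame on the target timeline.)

Source frame index: (0×3600 + 15×60 + 18) × 50 + 16 = 45916.
Real time: 45916 / (50) = 22958/25 s.
Target frame: (22958/25) × (24000/1001) = 1695360/77 ≈ 22017.662 → 22018.

frame 22018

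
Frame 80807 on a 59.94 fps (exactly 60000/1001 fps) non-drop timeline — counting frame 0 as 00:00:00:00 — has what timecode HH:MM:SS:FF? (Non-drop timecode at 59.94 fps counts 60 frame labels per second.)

80807 ÷ 60 = 1346 full seconds, remainder 47 frames.
1346 s = 0 h 22 min 26 s.
Timecode: 00:22:26:47.

00:22:26:47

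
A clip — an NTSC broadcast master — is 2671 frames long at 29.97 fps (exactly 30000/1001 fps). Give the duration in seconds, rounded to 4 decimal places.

89.1224 seconds

Running time = 2671 × 1001/30000 = 2673671/30000 s ≈ 89.1224 s.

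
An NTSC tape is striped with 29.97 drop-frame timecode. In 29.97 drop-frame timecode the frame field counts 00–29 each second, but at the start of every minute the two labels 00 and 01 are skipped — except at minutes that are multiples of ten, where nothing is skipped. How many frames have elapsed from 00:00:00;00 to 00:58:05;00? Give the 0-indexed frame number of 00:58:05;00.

As if non-drop at 30 labels/s: (0 × 3600 + 58 × 60 + 5) × 30 + 0 = 104550.
Minute boundaries passed: 58; those not divisible by 10: 58 − 5 = 53; dropped labels = 2 × 53 = 106.
Actual frame index = 104550 − 106 = 104444.

104444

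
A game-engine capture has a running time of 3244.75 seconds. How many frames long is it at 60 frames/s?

Frames = 3244.75 × 60 = 194685.

194685 frames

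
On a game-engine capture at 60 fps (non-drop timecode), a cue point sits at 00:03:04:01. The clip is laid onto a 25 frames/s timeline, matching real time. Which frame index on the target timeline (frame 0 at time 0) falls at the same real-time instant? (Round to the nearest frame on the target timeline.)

frame 4600

Source frame index: (0×3600 + 3×60 + 4) × 60 + 1 = 11041.
Real time: 11041 / (60) = 11041/60 s.
Target frame: (11041/60) × (25) = 55205/12 ≈ 4600.417 → 4600.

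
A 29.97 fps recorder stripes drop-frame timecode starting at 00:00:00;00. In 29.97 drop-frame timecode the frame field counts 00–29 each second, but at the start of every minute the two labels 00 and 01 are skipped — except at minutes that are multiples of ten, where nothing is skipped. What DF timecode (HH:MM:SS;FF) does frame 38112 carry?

00:21:11;20

Ten DF minutes hold 17982 frames, so frame 38112 lies in block 2 (frames 35964–53945) with 2148 frames into that block.
The block's first minute is 1800 frames and the rest 1798 each; 2148 frames reaches minute 1, so 2 × 18 + 1 × 2 = 38 labels have been skipped so far.
Adding those back, label number 38112 + 38 = 38150 at 30 labels/s is 1271 s + 20 f = 0 h 21 min 11 s frame 20, i.e. 00:21:11;20.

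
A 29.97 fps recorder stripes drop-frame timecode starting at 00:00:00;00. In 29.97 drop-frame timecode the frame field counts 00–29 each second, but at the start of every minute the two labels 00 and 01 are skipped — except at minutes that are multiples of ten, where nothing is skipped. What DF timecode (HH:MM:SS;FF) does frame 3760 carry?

00:02:05;14

Each 10-minute DF block holds 10 × 60 × 30 − 9 × 2 = 17982 frames. 3760 ÷ 17982 → 0 full blocks, remainder 3760.
Within the partial block the first minute is 1800 frames and each further minute 1798, so 2 further minute boundaries passed. Total skipped labels = 18 × 0 + 2 × 2 = 4.
Non-drop label index = 3760 + 4 = 3764; at 30 labels/s that is 00:02:05:14, i.e. DF 00:02:05;14.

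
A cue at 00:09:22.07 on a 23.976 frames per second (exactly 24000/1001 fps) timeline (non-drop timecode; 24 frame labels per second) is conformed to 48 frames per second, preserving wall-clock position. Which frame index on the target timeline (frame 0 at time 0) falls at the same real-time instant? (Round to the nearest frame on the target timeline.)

frame 27017

Source frame index: (0×3600 + 9×60 + 22) × 24 + 7 = 13495.
Real time: 13495 / (24000/1001) = 2701699/4800 s.
Target frame: (2701699/4800) × (48) = 2701699/100 ≈ 27016.990 → 27017.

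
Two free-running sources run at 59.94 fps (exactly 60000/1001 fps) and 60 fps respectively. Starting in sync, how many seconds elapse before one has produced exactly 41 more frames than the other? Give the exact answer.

41041/60 seconds

The gap grows by |60 − 60000/1001| = 60/1001 frames per second.
Time for a 41-frame gap: 41 ÷ (60/1001) = 41041/60 s.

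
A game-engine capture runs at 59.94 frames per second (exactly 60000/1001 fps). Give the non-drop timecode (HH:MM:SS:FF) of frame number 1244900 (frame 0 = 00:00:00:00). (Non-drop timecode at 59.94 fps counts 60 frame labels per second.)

1244900 ÷ 60 = 20748 full seconds, remainder 20 frames.
20748 s = 5 h 45 min 48 s.
Timecode: 05:45:48:20.

05:45:48:20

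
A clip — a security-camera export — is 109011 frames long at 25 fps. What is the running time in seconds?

4360.44 seconds

Running time = 109011 / (25) = 4360.44 s.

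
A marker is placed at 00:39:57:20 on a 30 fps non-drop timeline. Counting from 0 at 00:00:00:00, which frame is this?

frame 71930

Total seconds to the label: (0 × 3600 + 39 × 60 + 57) = 2397.
Frame index = 2397 × 30 + 20 = 71930.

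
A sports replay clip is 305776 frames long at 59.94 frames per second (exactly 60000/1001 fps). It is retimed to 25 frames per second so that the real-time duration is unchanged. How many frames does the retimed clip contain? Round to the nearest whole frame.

Frames at target rate = 305776 × (25) / (60000/1001) = 19130111/150 ≈ 127534.073.
Nearest whole frame: 127534.

127534 frames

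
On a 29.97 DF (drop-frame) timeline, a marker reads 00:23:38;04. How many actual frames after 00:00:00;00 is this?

As if non-drop at 30 labels/s: (0 × 3600 + 23 × 60 + 38) × 30 + 4 = 42544.
Minute boundaries passed: 23; those not divisible by 10: 23 − 2 = 21; dropped labels = 2 × 21 = 42.
Actual frame index = 42544 − 42 = 42502.

42502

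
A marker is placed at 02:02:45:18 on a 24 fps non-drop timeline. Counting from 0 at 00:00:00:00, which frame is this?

frame 176778

Total seconds to the label: (2 × 3600 + 2 × 60 + 45) = 7365.
Frame index = 7365 × 24 + 18 = 176778.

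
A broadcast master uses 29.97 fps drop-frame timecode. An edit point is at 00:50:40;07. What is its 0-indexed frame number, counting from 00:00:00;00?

91117

Complete 10-minute blocks: 5, each 17982 frames → 89910.
Remaining 0 whole minutes in the current block: 0 frames.
Within the current minute: 40 × 30 + 7 = 1207. Total = 89910 + 0 + 1207 = 91117.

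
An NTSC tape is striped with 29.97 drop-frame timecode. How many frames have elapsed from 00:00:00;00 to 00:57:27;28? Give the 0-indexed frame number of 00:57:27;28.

103334

As if non-drop at 30 labels/s: (0 × 3600 + 57 × 60 + 27) × 30 + 28 = 103438.
Minute boundaries passed: 57; those not divisible by 10: 57 − 5 = 52; dropped labels = 2 × 52 = 104.
Actual frame index = 103438 − 104 = 103334.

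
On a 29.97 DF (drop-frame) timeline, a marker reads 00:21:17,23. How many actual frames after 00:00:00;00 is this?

38295

As if non-drop at 30 labels/s: (0 × 3600 + 21 × 60 + 17) × 30 + 23 = 38333.
Minute boundaries passed: 21; those not divisible by 10: 21 − 2 = 19; dropped labels = 2 × 19 = 38.
Actual frame index = 38333 − 38 = 38295.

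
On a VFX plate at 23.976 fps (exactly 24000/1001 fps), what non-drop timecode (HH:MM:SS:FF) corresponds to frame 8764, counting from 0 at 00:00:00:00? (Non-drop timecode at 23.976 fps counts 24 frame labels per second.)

8764 ÷ 24 = 365 full seconds, remainder 4 frames.
365 s = 0 h 6 min 5 s.
Timecode: 00:06:05:04.

00:06:05:04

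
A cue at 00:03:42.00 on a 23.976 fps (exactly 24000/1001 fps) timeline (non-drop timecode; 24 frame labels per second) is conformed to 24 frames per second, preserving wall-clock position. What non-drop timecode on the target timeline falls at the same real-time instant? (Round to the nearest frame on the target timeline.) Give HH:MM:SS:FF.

00:03:42:05

Source frame index: (0×3600 + 3×60 + 42) × 24 + 0 = 5328.
Real time: 5328 / (24000/1001) = 111111/500 s.
Target frame: (111111/500) × (24) = 666666/125 ≈ 5333.328 → 5333.
At 24 labels/s: frame 5333 → 00:03:42:05.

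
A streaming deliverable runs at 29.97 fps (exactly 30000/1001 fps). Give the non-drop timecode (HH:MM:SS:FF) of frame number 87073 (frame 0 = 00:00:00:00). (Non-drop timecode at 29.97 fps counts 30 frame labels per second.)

87073 ÷ 30 = 2902 full seconds, remainder 13 frames.
2902 s = 0 h 48 min 22 s.
Timecode: 00:48:22:13.

00:48:22:13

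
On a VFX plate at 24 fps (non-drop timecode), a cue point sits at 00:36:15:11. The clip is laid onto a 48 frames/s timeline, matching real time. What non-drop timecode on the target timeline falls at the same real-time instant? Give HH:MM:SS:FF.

00:36:15:22

Source frame index: (0×3600 + 36×60 + 15) × 24 + 11 = 52211.
Real time: 52211 / (24) = 52211/24 s.
Target frame: (52211/24) × (48) = 104422.
At 48 labels/s: frame 104422 → 00:36:15:22.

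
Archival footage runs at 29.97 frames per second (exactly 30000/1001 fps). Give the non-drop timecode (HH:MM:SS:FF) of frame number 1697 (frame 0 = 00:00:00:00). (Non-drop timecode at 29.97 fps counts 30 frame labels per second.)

1697 ÷ 30 = 56 full seconds, remainder 17 frames.
56 s = 0 h 0 min 56 s.
Timecode: 00:00:56:17.

00:00:56:17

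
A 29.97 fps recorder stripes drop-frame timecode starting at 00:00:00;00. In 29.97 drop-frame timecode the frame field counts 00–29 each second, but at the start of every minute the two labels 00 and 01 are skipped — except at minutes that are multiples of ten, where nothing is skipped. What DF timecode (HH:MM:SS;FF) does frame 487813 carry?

Ten DF minutes hold 17982 frames, so frame 487813 lies in block 27 (frames 485514–503495) with 2299 frames into that block.
The block's first minute is 1800 frames and the rest 1798 each; 2299 frames reaches minute 1, so 27 × 18 + 1 × 2 = 488 labels have been skipped so far.
Adding those back, label number 487813 + 488 = 488301 at 30 labels/s is 16276 s + 21 f = 4 h 31 min 16 s frame 21, i.e. 04:31:16;21.

04:31:16;21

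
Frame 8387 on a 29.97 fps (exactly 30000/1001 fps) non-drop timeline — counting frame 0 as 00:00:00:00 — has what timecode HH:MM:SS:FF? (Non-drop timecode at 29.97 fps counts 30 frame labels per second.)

00:04:39:17

8387 ÷ 30 = 279 full seconds, remainder 17 frames.
279 s = 0 h 4 min 39 s.
Timecode: 00:04:39:17.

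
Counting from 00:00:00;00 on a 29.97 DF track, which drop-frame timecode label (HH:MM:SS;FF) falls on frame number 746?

Ten DF minutes hold 17982 frames, so frame 746 lies in block 0 (frames 0–17981) with 746 frames into that block.
The block's first minute is 1800 frames and the rest 1798 each; 746 frames reaches minute 0, so 0 × 18 + 0 × 2 = 0 labels have been skipped so far.
Adding those back, label number 746 + 0 = 746 at 30 labels/s is 24 s + 26 f = 0 h 0 min 24 s frame 26, i.e. 00:00:24;26.

00:00:24;26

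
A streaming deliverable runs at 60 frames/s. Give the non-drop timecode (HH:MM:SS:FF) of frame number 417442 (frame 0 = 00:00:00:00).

01:55:57:22

417442 ÷ 60 = 6957 full seconds, remainder 22 frames.
6957 s = 1 h 55 min 57 s.
Timecode: 01:55:57:22.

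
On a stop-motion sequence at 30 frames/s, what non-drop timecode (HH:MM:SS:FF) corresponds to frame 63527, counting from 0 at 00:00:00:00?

00:35:17:17

63527 ÷ 30 = 2117 full seconds, remainder 17 frames.
2117 s = 0 h 35 min 17 s.
Timecode: 00:35:17:17.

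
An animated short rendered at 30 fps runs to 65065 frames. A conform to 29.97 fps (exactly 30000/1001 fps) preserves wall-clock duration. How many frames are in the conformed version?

65000 frames

Target frames = source frames × (target rate / source rate) = 65065 × (30000/1001)/(30) = 65065 × 1000/1001 = 65000.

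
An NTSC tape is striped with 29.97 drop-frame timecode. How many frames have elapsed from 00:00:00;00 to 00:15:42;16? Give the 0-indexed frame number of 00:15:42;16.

28248

Complete 10-minute blocks: 1, each 17982 frames → 17982.
Remaining 5 whole minutes in the current block: 1800 + 4 × 1798 = 8992 frames.
Within the current minute: 42 × 30 + 16 − 2 = 1274 (labels ;00/;01 skipped at this minute). Total = 17982 + 8992 + 1274 = 28248.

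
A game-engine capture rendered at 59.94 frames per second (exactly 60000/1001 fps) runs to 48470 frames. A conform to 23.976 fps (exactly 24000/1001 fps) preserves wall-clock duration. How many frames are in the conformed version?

19388 frames

Target frames = source frames × (target rate / source rate) = 48470 × (24000/1001)/(60000/1001) = 48470 × 2/5 = 19388.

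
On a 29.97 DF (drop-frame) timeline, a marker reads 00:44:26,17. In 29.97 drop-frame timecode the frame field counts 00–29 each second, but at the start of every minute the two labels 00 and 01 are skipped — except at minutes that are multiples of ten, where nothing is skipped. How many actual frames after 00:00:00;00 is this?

Complete 10-minute blocks: 4, each 17982 frames → 71928.
Remaining 4 whole minutes in the current block: 1800 + 3 × 1798 = 7194 frames.
Within the current minute: 26 × 30 + 17 − 2 = 795 (labels ;00/;01 skipped at this minute). Total = 71928 + 7194 + 795 = 79917.

79917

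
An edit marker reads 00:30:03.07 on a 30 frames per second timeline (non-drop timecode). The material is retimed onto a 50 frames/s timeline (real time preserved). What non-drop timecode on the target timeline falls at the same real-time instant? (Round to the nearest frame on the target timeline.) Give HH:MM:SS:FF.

00:30:03:12

Source frame index: (0×3600 + 30×60 + 3) × 30 + 7 = 54097.
Real time: 54097 / (30) = 54097/30 s.
Target frame: (54097/30) × (50) = 270485/3 ≈ 90161.667 → 90162.
At 50 labels/s: frame 90162 → 00:30:03:12.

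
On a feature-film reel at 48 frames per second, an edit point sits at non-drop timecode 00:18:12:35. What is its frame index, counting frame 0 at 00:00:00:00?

52451

Total seconds to the label: (0 × 3600 + 18 × 60 + 12) = 1092.
Frame index = 1092 × 48 + 35 = 52451.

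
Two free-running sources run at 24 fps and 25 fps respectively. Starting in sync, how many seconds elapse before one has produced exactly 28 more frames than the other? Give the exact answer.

The gap grows by |25 − 24| = 1 frame per second.
Time for a 28-frame gap: 28 ÷ (1) = 28 s.

28 seconds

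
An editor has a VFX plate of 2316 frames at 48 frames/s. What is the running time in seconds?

48.25 seconds

Running time = 2316 / (48) = 48.25 s.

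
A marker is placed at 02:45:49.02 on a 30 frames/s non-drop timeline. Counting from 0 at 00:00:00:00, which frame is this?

Total seconds to the label: (2 × 3600 + 45 × 60 + 49) = 9949.
Frame index = 9949 × 30 + 2 = 298472.

frame 298472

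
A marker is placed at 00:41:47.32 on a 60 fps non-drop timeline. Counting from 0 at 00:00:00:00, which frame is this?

frame 150452

Total seconds to the label: (0 × 3600 + 41 × 60 + 47) = 2507.
Frame index = 2507 × 60 + 32 = 150452.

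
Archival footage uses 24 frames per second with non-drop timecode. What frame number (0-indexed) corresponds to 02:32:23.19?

219451

Total seconds to the label: (2 × 3600 + 32 × 60 + 23) = 9143.
Frame index = 9143 × 24 + 19 = 219451.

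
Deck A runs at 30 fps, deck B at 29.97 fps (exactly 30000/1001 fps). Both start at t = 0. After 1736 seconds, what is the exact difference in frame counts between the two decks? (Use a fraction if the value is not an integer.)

A emits 30 × 1736 = 52080 frames; B emits 30000/1001 × 1736 = 7440000/143.
Difference = 7440/143 frames (≈ 52.0280); B is behind A.

7440/143 frames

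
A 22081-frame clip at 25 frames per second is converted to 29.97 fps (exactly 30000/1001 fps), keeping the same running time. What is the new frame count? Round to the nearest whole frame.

Frames at target rate = 22081 × (30000/1001) / (25) = 26497200/1001 ≈ 26470.729.
Nearest whole frame: 26471.

26471 frames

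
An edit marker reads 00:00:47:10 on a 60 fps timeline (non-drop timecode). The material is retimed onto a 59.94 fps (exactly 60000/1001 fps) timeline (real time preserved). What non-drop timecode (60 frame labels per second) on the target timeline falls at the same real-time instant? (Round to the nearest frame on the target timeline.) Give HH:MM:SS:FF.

00:00:47:07

Source frame index: (0×3600 + 0×60 + 47) × 60 + 10 = 2830.
Real time: 2830 / (60) = 283/6 s.
Target frame: (283/6) × (60000/1001) = 2830000/1001 ≈ 2827.173 → 2827.
At 60 labels/s: frame 2827 → 00:00:47:07.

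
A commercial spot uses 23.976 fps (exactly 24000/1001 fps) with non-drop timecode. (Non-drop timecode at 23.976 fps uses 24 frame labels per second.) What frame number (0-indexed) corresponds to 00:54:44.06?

Total seconds to the label: (0 × 3600 + 54 × 60 + 44) = 3284.
Frame index = 3284 × 24 + 6 = 78822.

78822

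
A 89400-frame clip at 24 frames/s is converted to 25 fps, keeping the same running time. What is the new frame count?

93125 frames

Target frames = source frames × (target rate / source rate) = 89400 × (25)/(24) = 89400 × 25/24 = 93125.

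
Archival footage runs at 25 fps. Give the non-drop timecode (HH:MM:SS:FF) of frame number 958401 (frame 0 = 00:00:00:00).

10:38:56:01

958401 ÷ 25 = 38336 full seconds, remainder 1 frame.
38336 s = 10 h 38 min 56 s.
Timecode: 10:38:56:01.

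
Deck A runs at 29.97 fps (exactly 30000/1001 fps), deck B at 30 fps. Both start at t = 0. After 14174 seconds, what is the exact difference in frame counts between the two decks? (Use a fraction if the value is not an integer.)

A emits 30000/1001 × 14174 = 425220000/1001 frames; B emits 30 × 14174 = 425220.
Difference = 425220/1001 frames (≈ 424.7952); B is ahead of A.

425220/1001 frames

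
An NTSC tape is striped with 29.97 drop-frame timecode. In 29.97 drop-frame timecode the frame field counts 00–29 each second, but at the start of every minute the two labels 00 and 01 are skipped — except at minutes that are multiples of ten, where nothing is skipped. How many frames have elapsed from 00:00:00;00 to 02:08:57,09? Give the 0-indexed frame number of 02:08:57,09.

Complete 10-minute blocks: 12, each 17982 frames → 215784.
Remaining 8 whole minutes in the current block: 1800 + 7 × 1798 = 14386 frames.
Within the current minute: 57 × 30 + 9 − 2 = 1717 (labels ;00/;01 skipped at this minute). Total = 215784 + 14386 + 1717 = 231887.

231887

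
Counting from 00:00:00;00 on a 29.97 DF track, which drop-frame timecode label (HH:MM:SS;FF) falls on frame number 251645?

02:19:56;17

Ten DF minutes hold 17982 frames, so frame 251645 lies in block 13 (frames 233766–251747) with 17879 frames into that block.
The block's first minute is 1800 frames and the rest 1798 each; 17879 frames reaches minute 9, so 13 × 18 + 9 × 2 = 252 labels have been skipped so far.
Adding those back, label number 251645 + 252 = 251897 at 30 labels/s is 8396 s + 17 f = 2 h 19 min 56 s frame 17, i.e. 02:19:56;17.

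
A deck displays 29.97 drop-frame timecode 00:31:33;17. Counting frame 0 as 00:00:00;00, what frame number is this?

Complete 10-minute blocks: 3, each 17982 frames → 53946.
Remaining 1 whole minute in the current block: 1800 + 0 × 1798 = 1800 frames.
Within the current minute: 33 × 30 + 17 − 2 = 1005 (labels ;00/;01 skipped at this minute). Total = 53946 + 1800 + 1005 = 56751.

56751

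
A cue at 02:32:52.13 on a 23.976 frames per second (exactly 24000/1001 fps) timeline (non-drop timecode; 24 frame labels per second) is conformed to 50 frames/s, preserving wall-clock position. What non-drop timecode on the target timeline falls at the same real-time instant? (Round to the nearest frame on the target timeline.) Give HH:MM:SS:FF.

02:33:01:36

Source frame index: (2×3600 + 32×60 + 52) × 24 + 13 = 220141.
Real time: 220141 / (24000/1001) = 220361141/24000 s.
Target frame: (220361141/24000) × (50) = 220361141/480 ≈ 459085.710 → 459086.
At 50 labels/s: frame 459086 → 02:33:01:36.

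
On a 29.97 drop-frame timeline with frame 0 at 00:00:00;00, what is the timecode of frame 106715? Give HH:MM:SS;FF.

Ten DF minutes hold 17982 frames, so frame 106715 lies in block 5 (frames 89910–107891) with 16805 frames into that block.
The block's first minute is 1800 frames and the rest 1798 each; 16805 frames reaches minute 9, so 5 × 18 + 9 × 2 = 108 labels have been skipped so far.
Adding those back, label number 106715 + 108 = 106823 at 30 labels/s is 3560 s + 23 f = 0 h 59 min 20 s frame 23, i.e. 00:59:20;23.

00:59:20;23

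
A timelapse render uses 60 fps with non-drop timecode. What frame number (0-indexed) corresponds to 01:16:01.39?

Total seconds to the label: (1 × 3600 + 16 × 60 + 1) = 4561.
Frame index = 4561 × 60 + 39 = 273699.

frame 273699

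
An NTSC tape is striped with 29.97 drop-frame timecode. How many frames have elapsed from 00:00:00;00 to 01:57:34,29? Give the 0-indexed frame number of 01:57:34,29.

211437

Complete 10-minute blocks: 11, each 17982 frames → 197802.
Remaining 7 whole minutes in the current block: 1800 + 6 × 1798 = 12588 frames.
Within the current minute: 34 × 30 + 29 − 2 = 1047 (labels ;00/;01 skipped at this minute). Total = 197802 + 12588 + 1047 = 211437.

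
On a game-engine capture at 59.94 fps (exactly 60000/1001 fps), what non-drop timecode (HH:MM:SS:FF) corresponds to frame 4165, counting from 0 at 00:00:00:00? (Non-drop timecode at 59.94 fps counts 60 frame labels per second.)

4165 ÷ 60 = 69 full seconds, remainder 25 frames.
69 s = 0 h 1 min 9 s.
Timecode: 00:01:09:25.

00:01:09:25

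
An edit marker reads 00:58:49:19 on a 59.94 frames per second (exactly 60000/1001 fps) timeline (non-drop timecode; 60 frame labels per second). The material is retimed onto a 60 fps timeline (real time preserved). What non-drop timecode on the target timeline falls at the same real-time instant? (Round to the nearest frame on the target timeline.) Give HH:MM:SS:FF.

Source frame index: (0×3600 + 58×60 + 49) × 60 + 19 = 211759.
Real time: 211759 / (60000/1001) = 211970759/60000 s.
Target frame: (211970759/60000) × (60) = 211970759/1000 ≈ 211970.759 → 211971.
At 60 labels/s: frame 211971 → 00:58:52:51.

00:58:52:51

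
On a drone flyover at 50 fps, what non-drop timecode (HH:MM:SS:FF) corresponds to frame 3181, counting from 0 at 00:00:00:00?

00:01:03:31

3181 ÷ 50 = 63 full seconds, remainder 31 frames.
63 s = 0 h 1 min 3 s.
Timecode: 00:01:03:31.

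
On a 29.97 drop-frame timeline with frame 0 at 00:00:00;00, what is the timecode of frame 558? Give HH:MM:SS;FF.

00:00:18;18

Each 10-minute DF block holds 10 × 60 × 30 − 9 × 2 = 17982 frames. 558 ÷ 17982 → 0 full blocks, remainder 558.
Within the partial block the first minute is 1800 frames and each further minute 1798, so 0 further minute boundaries passed. Total skipped labels = 18 × 0 + 2 × 0 = 0.
Non-drop label index = 558 + 0 = 558; at 30 labels/s that is 00:00:18:18, i.e. DF 00:00:18;18.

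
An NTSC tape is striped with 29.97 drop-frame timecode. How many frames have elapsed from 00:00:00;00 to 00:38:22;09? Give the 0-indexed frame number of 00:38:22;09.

68999

Complete 10-minute blocks: 3, each 17982 frames → 53946.
Remaining 8 whole minutes in the current block: 1800 + 7 × 1798 = 14386 frames.
Within the current minute: 22 × 30 + 9 − 2 = 667 (labels ;00/;01 skipped at this minute). Total = 53946 + 14386 + 667 = 68999.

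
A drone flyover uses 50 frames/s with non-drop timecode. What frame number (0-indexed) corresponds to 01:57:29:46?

Total seconds to the label: (1 × 3600 + 57 × 60 + 29) = 7049.
Frame index = 7049 × 50 + 46 = 352496.

frame 352496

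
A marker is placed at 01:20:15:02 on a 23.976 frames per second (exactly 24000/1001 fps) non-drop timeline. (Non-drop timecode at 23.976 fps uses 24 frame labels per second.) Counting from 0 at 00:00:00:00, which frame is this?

Total seconds to the label: (1 × 3600 + 20 × 60 + 15) = 4815.
Frame index = 4815 × 24 + 2 = 115562.

frame 115562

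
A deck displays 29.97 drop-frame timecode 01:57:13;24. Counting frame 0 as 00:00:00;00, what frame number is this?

As if non-drop at 30 labels/s: (1 × 3600 + 57 × 60 + 13) × 30 + 24 = 211014.
Minute boundaries passed: 117; those not divisible by 10: 117 − 11 = 106; dropped labels = 2 × 106 = 212.
Actual frame index = 211014 − 212 = 210802.

210802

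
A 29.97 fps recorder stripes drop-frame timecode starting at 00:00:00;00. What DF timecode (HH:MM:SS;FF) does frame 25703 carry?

Ten DF minutes hold 17982 frames, so frame 25703 lies in block 1 (frames 17982–35963) with 7721 frames into that block.
The block's first minute is 1800 frames and the rest 1798 each; 7721 frames reaches minute 4, so 1 × 18 + 4 × 2 = 26 labels have been skipped so far.
Adding those back, label number 25703 + 26 = 25729 at 30 labels/s is 857 s + 19 f = 0 h 14 min 17 s frame 19, i.e. 00:14:17;19.

00:14:17;19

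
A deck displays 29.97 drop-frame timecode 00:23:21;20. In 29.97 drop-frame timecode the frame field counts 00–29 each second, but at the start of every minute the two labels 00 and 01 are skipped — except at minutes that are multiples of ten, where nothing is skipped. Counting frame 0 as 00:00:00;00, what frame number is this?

42008

As if non-drop at 30 labels/s: (0 × 3600 + 23 × 60 + 21) × 30 + 20 = 42050.
Minute boundaries passed: 23; those not divisible by 10: 23 − 2 = 21; dropped labels = 2 × 21 = 42.
Actual frame index = 42050 − 42 = 42008.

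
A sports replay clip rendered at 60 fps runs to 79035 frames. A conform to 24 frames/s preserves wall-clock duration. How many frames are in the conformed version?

Target frames = source frames × (target rate / source rate) = 79035 × (24)/(60) = 79035 × 2/5 = 31614.

31614 frames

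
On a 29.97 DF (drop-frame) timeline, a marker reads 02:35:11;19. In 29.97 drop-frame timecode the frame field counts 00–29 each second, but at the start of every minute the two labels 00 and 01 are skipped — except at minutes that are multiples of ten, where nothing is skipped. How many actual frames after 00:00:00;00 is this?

As if non-drop at 30 labels/s: (2 × 3600 + 35 × 60 + 11) × 30 + 19 = 279349.
Minute boundaries passed: 155; those not divisible by 10: 155 − 15 = 140; dropped labels = 2 × 140 = 280.
Actual frame index = 279349 − 280 = 279069.

279069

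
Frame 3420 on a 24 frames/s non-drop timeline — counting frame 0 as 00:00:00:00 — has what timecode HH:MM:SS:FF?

00:02:22:12

3420 ÷ 24 = 142 full seconds, remainder 12 frames.
142 s = 0 h 2 min 22 s.
Timecode: 00:02:22:12.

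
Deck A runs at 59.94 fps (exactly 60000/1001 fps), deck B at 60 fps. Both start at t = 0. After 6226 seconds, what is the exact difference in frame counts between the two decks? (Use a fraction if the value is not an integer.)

A emits 60000/1001 × 6226 = 33960000/91 frames; B emits 60 × 6226 = 373560.
Difference = 33960/91 frames (≈ 373.1868); B is ahead of A.

33960/91 frames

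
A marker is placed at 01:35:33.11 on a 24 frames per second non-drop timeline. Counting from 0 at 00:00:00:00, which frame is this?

Total seconds to the label: (1 × 3600 + 35 × 60 + 33) = 5733.
Frame index = 5733 × 24 + 11 = 137603.

137603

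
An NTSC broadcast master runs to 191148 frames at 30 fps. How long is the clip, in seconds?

Running time = 191148 / (30) = 6371.6 s.

6371.6 seconds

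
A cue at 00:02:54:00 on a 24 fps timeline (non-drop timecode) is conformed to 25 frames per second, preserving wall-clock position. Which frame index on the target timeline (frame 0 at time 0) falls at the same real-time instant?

Source frame index: (0×3600 + 2×60 + 54) × 24 + 0 = 4176.
Real time: 4176 / (24) = 174 s.
Target frame: (174) × (25) = 4350.

frame 4350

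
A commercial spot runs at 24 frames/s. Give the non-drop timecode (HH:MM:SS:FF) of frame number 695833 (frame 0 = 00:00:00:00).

08:03:13:01

695833 ÷ 24 = 28993 full seconds, remainder 1 frame.
28993 s = 8 h 3 min 13 s.
Timecode: 08:03:13:01.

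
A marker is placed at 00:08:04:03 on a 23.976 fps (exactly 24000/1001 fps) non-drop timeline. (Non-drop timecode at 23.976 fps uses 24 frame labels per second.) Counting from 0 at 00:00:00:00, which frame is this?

frame 11619

Total seconds to the label: (0 × 3600 + 8 × 60 + 4) = 484.
Frame index = 484 × 24 + 3 = 11619.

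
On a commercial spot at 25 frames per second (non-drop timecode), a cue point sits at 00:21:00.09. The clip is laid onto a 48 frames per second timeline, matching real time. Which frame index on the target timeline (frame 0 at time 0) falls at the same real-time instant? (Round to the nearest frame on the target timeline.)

frame 60497

Source frame index: (0×3600 + 21×60 + 0) × 25 + 9 = 31509.
Real time: 31509 / (25) = 31509/25 s.
Target frame: (31509/25) × (48) = 1512432/25 ≈ 60497.280 → 60497.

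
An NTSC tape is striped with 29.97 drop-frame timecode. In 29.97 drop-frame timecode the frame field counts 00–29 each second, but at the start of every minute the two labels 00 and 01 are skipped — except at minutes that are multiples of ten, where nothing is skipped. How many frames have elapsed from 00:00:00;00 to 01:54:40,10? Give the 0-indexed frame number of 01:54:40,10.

Complete 10-minute blocks: 11, each 17982 frames → 197802.
Remaining 4 whole minutes in the current block: 1800 + 3 × 1798 = 7194 frames.
Within the current minute: 40 × 30 + 10 − 2 = 1208 (labels ;00/;01 skipped at this minute). Total = 197802 + 7194 + 1208 = 206204.

206204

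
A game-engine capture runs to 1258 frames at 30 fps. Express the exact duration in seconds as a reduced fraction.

629/15 seconds

Running time = 1258 ÷ (30) = 1258 × 1/30 = 629/15 s.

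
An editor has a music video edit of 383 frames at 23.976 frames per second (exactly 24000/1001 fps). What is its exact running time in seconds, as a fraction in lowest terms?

383383/24000 seconds

Running time = 383 ÷ (24000/1001) = 383 × 1001/24000 = 383383/24000 s.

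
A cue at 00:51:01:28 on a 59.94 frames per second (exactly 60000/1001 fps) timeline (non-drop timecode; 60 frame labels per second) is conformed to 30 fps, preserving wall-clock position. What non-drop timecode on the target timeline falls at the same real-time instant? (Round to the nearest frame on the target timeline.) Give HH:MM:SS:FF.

Source frame index: (0×3600 + 51×60 + 1) × 60 + 28 = 183688.
Real time: 183688 / (60000/1001) = 22983961/7500 s.
Target frame: (22983961/7500) × (30) = 22983961/250 ≈ 91935.844 → 91936.
At 30 labels/s: frame 91936 → 00:51:04:16.

00:51:04:16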